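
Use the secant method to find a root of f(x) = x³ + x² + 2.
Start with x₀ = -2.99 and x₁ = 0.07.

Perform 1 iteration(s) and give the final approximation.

f(x) = x³ + x² + 2
x₀ = -2.99, x₁ = 0.07

Secant formula: x_{n+1} = x_n - f(x_n)(x_n - x_{n-1})/(f(x_n) - f(x_{n-1}))

Iteration 1:
  f(-2.990000) = -15.790799
  f(0.070000) = 2.005243
  x_2 = 0.070000 - 2.005243×(0.070000 - (-2.990000))/(2.005243 - (-15.790799))
       = -0.274798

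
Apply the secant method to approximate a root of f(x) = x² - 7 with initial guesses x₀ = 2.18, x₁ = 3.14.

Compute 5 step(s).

f(x) = x² - 7
x₀ = 2.18, x₁ = 3.14

Secant formula: x_{n+1} = x_n - f(x_n)(x_n - x_{n-1})/(f(x_n) - f(x_{n-1}))

Iteration 1:
  f(2.180000) = -2.247600
  f(3.140000) = 2.859600
  x_2 = 3.140000 - 2.859600×(3.140000 - 2.180000)/(2.859600 - (-2.247600))
       = 2.602481
Iteration 2:
  f(3.140000) = 2.859600
  f(2.602481) = -0.227092
  x_3 = 2.602481 - (-0.227092)×(2.602481 - 3.140000)/(-0.227092 - 2.859600)
       = 2.642027
Iteration 3:
  f(2.602481) = -0.227092
  f(2.642027) = -0.019693
  x_4 = 2.642027 - (-0.019693)×(2.642027 - 2.602481)/(-0.019693 - (-0.227092))
       = 2.645782
Iteration 4:
  f(2.642027) = -0.019693
  f(2.645782) = 0.000163
  x_5 = 2.645782 - 0.000163×(2.645782 - 2.642027)/(0.000163 - (-0.019693))
       = 2.645751
Iteration 5:
  f(2.645782) = 0.000163
  f(2.645751) = 0.000000
  x_6 = 2.645751 - 0.000000×(2.645751 - 2.645782)/(0.000000 - 0.000163)
       = 2.645751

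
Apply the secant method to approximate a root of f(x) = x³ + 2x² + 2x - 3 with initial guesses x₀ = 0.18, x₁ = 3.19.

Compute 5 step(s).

f(x) = x³ + 2x² + 2x - 3
x₀ = 0.18, x₁ = 3.19

Secant formula: x_{n+1} = x_n - f(x_n)(x_n - x_{n-1})/(f(x_n) - f(x_{n-1}))

Iteration 1:
  f(0.180000) = -2.569368
  f(3.190000) = 56.193959
  x_2 = 3.190000 - 56.193959×(3.190000 - 0.180000)/(56.193959 - (-2.569368))
       = 0.311609
Iteration 2:
  f(3.190000) = 56.193959
  f(0.311609) = -2.152323
  x_3 = 0.311609 - (-2.152323)×(0.311609 - 3.190000)/(-2.152323 - 56.193959)
       = 0.417790
Iteration 3:
  f(0.311609) = -2.152323
  f(0.417790) = -1.742400
  x_4 = 0.417790 - (-1.742400)×(0.417790 - 0.311609)/(-1.742400 - (-2.152323))
       = 0.869115
Iteration 4:
  f(0.417790) = -1.742400
  f(0.869115) = 0.905444
  x_5 = 0.869115 - 0.905444×(0.869115 - 0.417790)/(0.905444 - (-1.742400))
       = 0.714782
Iteration 5:
  f(0.869115) = 0.905444
  f(0.714782) = -0.183420
  x_6 = 0.714782 - (-0.183420)×(0.714782 - 0.869115)/(-0.183420 - 0.905444)
       = 0.740779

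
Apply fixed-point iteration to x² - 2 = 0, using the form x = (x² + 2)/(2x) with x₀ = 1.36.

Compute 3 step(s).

Equation: x² - 2 = 0
Fixed-point form: x = (x² + 2)/(2x)
x₀ = 1.36

x_1 = g(1.360000) = 1.415294
x_2 = g(1.415294) = 1.414214
x_3 = g(1.414214) = 1.414214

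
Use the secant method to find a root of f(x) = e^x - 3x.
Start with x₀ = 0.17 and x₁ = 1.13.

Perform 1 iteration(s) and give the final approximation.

f(x) = e^x - 3x
x₀ = 0.17, x₁ = 1.13

Secant formula: x_{n+1} = x_n - f(x_n)(x_n - x_{n-1})/(f(x_n) - f(x_{n-1}))

Iteration 1:
  f(0.170000) = 0.675305
  f(1.130000) = -0.294343
  x_2 = 1.130000 - (-0.294343)×(1.130000 - 0.170000)/(-0.294343 - 0.675305)
       = 0.838585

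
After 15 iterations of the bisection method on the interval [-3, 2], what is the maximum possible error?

Bisection error bound: |error| ≤ (b-a)/2^n
|error| ≤ (2 - (-3))/2^15 = 5/2^15
|error| ≤ 0.0001525879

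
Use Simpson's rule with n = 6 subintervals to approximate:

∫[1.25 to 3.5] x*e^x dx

f(x) = x*e^x
a = 1.25, b = 3.5, n = 6
h = (b - a)/n = 0.375000

Simpson's rule: (h/3)[f(x₀) + 4f(x₁) + 2f(x₂) + ... + f(xₙ)]

x_0 = 1.2500, f(x_0) = 4.362929, coefficient = 1
x_1 = 1.6250, f(x_1) = 8.252431, coefficient = 4
x_2 = 2.0000, f(x_2) = 14.778112, coefficient = 2
x_3 = 2.3750, f(x_3) = 25.533656, coefficient = 4
x_4 = 2.7500, f(x_4) = 43.017238, coefficient = 2
x_5 = 3.1250, f(x_5) = 71.124672, coefficient = 4
x_6 = 3.5000, f(x_6) = 115.904082, coefficient = 1

I ≈ (0.375000/3) × 655.500748 = 81.937593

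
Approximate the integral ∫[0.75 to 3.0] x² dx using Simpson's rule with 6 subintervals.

f(x) = x²
a = 0.75, b = 3.0, n = 6
h = (b - a)/n = 0.375000

Simpson's rule: (h/3)[f(x₀) + 4f(x₁) + 2f(x₂) + ... + f(xₙ)]

x_0 = 0.7500, f(x_0) = 0.562500, coefficient = 1
x_1 = 1.1250, f(x_1) = 1.265625, coefficient = 4
x_2 = 1.5000, f(x_2) = 2.250000, coefficient = 2
x_3 = 1.8750, f(x_3) = 3.515625, coefficient = 4
x_4 = 2.2500, f(x_4) = 5.062500, coefficient = 2
x_5 = 2.6250, f(x_5) = 6.890625, coefficient = 4
x_6 = 3.0000, f(x_6) = 9.000000, coefficient = 1

I ≈ (0.375000/3) × 70.875000 = 8.859375
Exact value: 8.859375
Error: 0.000000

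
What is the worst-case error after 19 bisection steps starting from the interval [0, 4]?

Bisection error bound: |error| ≤ (b-a)/2^n
|error| ≤ (4 - 0)/2^19 = 4/2^19
|error| ≤ 0.0000076294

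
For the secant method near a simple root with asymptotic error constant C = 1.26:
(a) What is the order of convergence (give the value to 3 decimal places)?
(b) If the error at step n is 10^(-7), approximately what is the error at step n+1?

(a) Secant method has superlinear convergence with order φ = (1+√5)/2 ≈ 1.618.
    This means |e_{n+1}| ≈ C|e_n|^1.618.

(b) With |e_n| = 10^(-7) and C = 1.26:
    |e_{n+1}| ≈ 1.26 × (10^(-7))^1.618 = 1.26 × 10^(-11.33)

(a) ≈ 1.618 (golden ratio); (b) |e_{n+1}| ≈ 5.945e-12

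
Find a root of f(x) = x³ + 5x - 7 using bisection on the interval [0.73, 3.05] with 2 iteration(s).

f(x) = x³ + 5x - 7
Initial interval: [0.73, 3.05]

Iteration 1:
  c_1 = (0.730000 + 3.050000)/2 = 1.890000
  f(c_1) = f(1.890000) = 9.201269
  f(a) × f(c) < 0, new interval: [0.730000, 1.890000]
Iteration 2:
  c_2 = (0.730000 + 1.890000)/2 = 1.310000
  f(c_2) = f(1.310000) = 1.798091
  f(a) × f(c) < 0, new interval: [0.730000, 1.310000]

After 2 iteration(s), the approximation is c_2 = 1.310000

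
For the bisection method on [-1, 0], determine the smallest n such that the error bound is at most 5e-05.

We need (b-a)/2^n ≤ 5e-05
(0 - (-1))/2^n ≤ 5e-05
1/2^n ≤ 5e-05
2^n ≥ 20000
n ≥ log₂(20000) = 14.29
n ≥ 15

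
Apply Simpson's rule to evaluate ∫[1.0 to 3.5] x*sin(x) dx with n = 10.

f(x) = x*sin(x)
a = 1.0, b = 3.5, n = 10
h = (b - a)/n = 0.250000

Simpson's rule: (h/3)[f(x₀) + 4f(x₁) + 2f(x₂) + ... + f(xₙ)]

x_0 = 1.0000, f(x_0) = 0.841471, coefficient = 1
x_1 = 1.2500, f(x_1) = 1.186231, coefficient = 4
x_2 = 1.5000, f(x_2) = 1.496242, coefficient = 2
x_3 = 1.7500, f(x_3) = 1.721975, coefficient = 4
x_4 = 2.0000, f(x_4) = 1.818595, coefficient = 2
x_5 = 2.2500, f(x_5) = 1.750665, coefficient = 4
x_6 = 2.5000, f(x_6) = 1.496180, coefficient = 2
x_7 = 2.7500, f(x_7) = 1.049568, coefficient = 4
x_8 = 3.0000, f(x_8) = 0.423360, coefficient = 2
x_9 = 3.2500, f(x_9) = -0.351634, coefficient = 4
x_10 = 3.5000, f(x_10) = -1.227741, coefficient = 1

I ≈ (0.250000/3) × 31.509703 = 2.625809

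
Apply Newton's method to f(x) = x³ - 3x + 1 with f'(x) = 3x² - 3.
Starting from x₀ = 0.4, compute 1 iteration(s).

f(x) = x³ - 3x + 1
f'(x) = 3x² - 3
x₀ = 0.4

Newton-Raphson formula: x_{n+1} = x_n - f(x_n)/f'(x_n)

Iteration 1:
  f(0.400000) = -0.136000
  f'(0.400000) = -2.520000
  x_1 = 0.400000 - (-0.136000)/(-2.520000) = 0.346032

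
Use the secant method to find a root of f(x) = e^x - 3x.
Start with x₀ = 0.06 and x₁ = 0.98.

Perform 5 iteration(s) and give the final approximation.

f(x) = e^x - 3x
x₀ = 0.06, x₁ = 0.98

Secant formula: x_{n+1} = x_n - f(x_n)(x_n - x_{n-1})/(f(x_n) - f(x_{n-1}))

Iteration 1:
  f(0.060000) = 0.881837
  f(0.980000) = -0.275544
  x_2 = 0.980000 - (-0.275544)×(0.980000 - 0.060000)/(-0.275544 - 0.881837)
       = 0.760971
Iteration 2:
  f(0.980000) = -0.275544
  f(0.760971) = -0.142559
  x_3 = 0.760971 - (-0.142559)×(0.760971 - 0.980000)/(-0.142559 - (-0.275544))
       = 0.526172
Iteration 3:
  f(0.760971) = -0.142559
  f(0.526172) = 0.113926
  x_4 = 0.526172 - 0.113926×(0.526172 - 0.760971)/(0.113926 - (-0.142559))
       = 0.630465
Iteration 4:
  f(0.526172) = 0.113926
  f(0.630465) = -0.012911
  x_5 = 0.630465 - (-0.012911)×(0.630465 - 0.526172)/(-0.012911 - 0.113926)
       = 0.619849
Iteration 5:
  f(0.630465) = -0.012911
  f(0.619849) = -0.000899
  x_6 = 0.619849 - (-0.000899)×(0.619849 - 0.630465)/(-0.000899 - (-0.012911))
       = 0.619054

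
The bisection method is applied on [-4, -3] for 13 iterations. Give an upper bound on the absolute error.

Bisection error bound: |error| ≤ (b-a)/2^n
|error| ≤ (-3 - (-4))/2^13 = 1/2^13
|error| ≤ 0.0001220703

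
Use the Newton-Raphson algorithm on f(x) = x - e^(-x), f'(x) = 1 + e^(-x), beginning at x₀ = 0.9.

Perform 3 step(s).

f(x) = x - e^(-x)
f'(x) = 1 + e^(-x)
x₀ = 0.9

Newton-Raphson formula: x_{n+1} = x_n - f(x_n)/f'(x_n)

Iteration 1:
  f(0.900000) = 0.493430
  f'(0.900000) = 1.406570
  x_1 = 0.900000 - 0.493430/1.406570 = 0.549196
Iteration 2:
  f(0.549196) = -0.028218
  f'(0.549196) = 1.577414
  x_2 = 0.549196 - (-0.028218)/1.577414 = 0.567085
Iteration 3:
  f(0.567085) = -0.000092
  f'(0.567085) = 1.567177
  x_3 = 0.567085 - (-0.000092)/1.567177 = 0.567143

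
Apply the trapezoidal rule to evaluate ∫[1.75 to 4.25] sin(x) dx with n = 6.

f(x) = sin(x)
a = 1.75, b = 4.25, n = 6
h = (b - a)/n = 0.416667

Trapezoidal rule: (h/2)[f(x₀) + 2f(x₁) + 2f(x₂) + ... + f(xₙ)]

x_0 = 1.7500, f(x_0) = 0.983986, coefficient = 1
x_1 = 2.1667, f(x_1) = 0.827660, coefficient = 2
x_2 = 2.5833, f(x_2) = 0.529711, coefficient = 2
x_3 = 3.0000, f(x_3) = 0.141120, coefficient = 2
x_4 = 3.4167, f(x_4) = -0.271618, coefficient = 2
x_5 = 3.8333, f(x_5) = -0.637879, coefficient = 2
x_6 = 4.2500, f(x_6) = -0.894989, coefficient = 1

I ≈ (0.416667/2) × 1.266985 = 0.263955
Exact value: 0.267841
Error: 0.003886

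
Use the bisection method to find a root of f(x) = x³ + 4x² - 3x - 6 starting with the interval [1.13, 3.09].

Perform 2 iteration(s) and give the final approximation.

f(x) = x³ + 4x² - 3x - 6
Initial interval: [1.13, 3.09]

Iteration 1:
  c_1 = (1.130000 + 3.090000)/2 = 2.110000
  f(c_1) = f(2.110000) = 14.872331
  f(a) × f(c) < 0, new interval: [1.130000, 2.110000]
Iteration 2:
  c_2 = (1.130000 + 2.110000)/2 = 1.620000
  f(c_2) = f(1.620000) = 3.889128
  f(a) × f(c) < 0, new interval: [1.130000, 1.620000]

After 2 iteration(s), the approximation is c_2 = 1.620000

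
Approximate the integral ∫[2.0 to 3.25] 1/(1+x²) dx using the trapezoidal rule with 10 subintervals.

f(x) = 1/(1+x²)
a = 2.0, b = 3.25, n = 10
h = (b - a)/n = 0.125000

Trapezoidal rule: (h/2)[f(x₀) + 2f(x₁) + 2f(x₂) + ... + f(xₙ)]

x_0 = 2.0000, f(x_0) = 0.200000, coefficient = 1
x_1 = 2.1250, f(x_1) = 0.181303, coefficient = 2
x_2 = 2.2500, f(x_2) = 0.164948, coefficient = 2
x_3 = 2.3750, f(x_3) = 0.150588, coefficient = 2
x_4 = 2.5000, f(x_4) = 0.137931, coefficient = 2
x_5 = 2.6250, f(x_5) = 0.126733, coefficient = 2
x_6 = 2.7500, f(x_6) = 0.116788, coefficient = 2
x_7 = 2.8750, f(x_7) = 0.107926, coefficient = 2
x_8 = 3.0000, f(x_8) = 0.100000, coefficient = 2
x_9 = 3.1250, f(x_9) = 0.092888, coefficient = 2
x_10 = 3.2500, f(x_10) = 0.086486, coefficient = 1

I ≈ (0.125000/2) × 2.644698 = 0.165294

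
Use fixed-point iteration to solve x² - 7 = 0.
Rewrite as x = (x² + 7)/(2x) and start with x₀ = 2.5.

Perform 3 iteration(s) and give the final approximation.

Equation: x² - 7 = 0
Fixed-point form: x = (x² + 7)/(2x)
x₀ = 2.5

x_1 = g(2.500000) = 2.650000
x_2 = g(2.650000) = 2.645755
x_3 = g(2.645755) = 2.645751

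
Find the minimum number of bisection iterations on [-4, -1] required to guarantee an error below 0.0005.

We need (b-a)/2^n ≤ 0.0005
(-1 - (-4))/2^n ≤ 0.0005
3/2^n ≤ 0.0005
2^n ≥ 6000
n ≥ log₂(6000) = 12.55
n ≥ 13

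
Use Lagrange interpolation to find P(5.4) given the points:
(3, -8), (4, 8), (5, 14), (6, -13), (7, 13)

Lagrange interpolation formula:
P(x) = Σ yᵢ × Lᵢ(x)
where Lᵢ(x) = Π_{j≠i} (x - xⱼ)/(xᵢ - xⱼ)

L_0(5.4) = (5.4 - 4)/(3 - 4) × (5.4 - 5)/(3 - 5) × (5.4 - 6)/(3 - 6) × (5.4 - 7)/(3 - 7) = 0.022400
L_1(5.4) = (5.4 - 3)/(4 - 3) × (5.4 - 5)/(4 - 5) × (5.4 - 6)/(4 - 6) × (5.4 - 7)/(4 - 7) = -0.153600
L_2(5.4) = (5.4 - 3)/(5 - 3) × (5.4 - 4)/(5 - 4) × (5.4 - 6)/(5 - 6) × (5.4 - 7)/(5 - 7) = 0.806400
L_3(5.4) = (5.4 - 3)/(6 - 3) × (5.4 - 4)/(6 - 4) × (5.4 - 5)/(6 - 5) × (5.4 - 7)/(6 - 7) = 0.358400
L_4(5.4) = (5.4 - 3)/(7 - 3) × (5.4 - 4)/(7 - 4) × (5.4 - 5)/(7 - 5) × (5.4 - 6)/(7 - 6) = -0.033600

P(5.4) = (-8)×L_0(5.4) + 8×L_1(5.4) + 14×L_2(5.4) + (-13)×L_3(5.4) + 13×L_4(5.4)
P(5.4) = 4.785600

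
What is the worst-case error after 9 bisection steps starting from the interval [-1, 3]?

Bisection error bound: |error| ≤ (b-a)/2^n
|error| ≤ (3 - (-1))/2^9 = 4/2^9
|error| ≤ 0.0078125000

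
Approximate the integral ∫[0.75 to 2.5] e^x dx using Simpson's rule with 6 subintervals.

f(x) = e^x
a = 0.75, b = 2.5, n = 6
h = (b - a)/n = 0.291667

Simpson's rule: (h/3)[f(x₀) + 4f(x₁) + 2f(x₂) + ... + f(xₙ)]

x_0 = 0.7500, f(x_0) = 2.117000, coefficient = 1
x_1 = 1.0417, f(x_1) = 2.833936, coefficient = 4
x_2 = 1.3333, f(x_2) = 3.793668, coefficient = 2
x_3 = 1.6250, f(x_3) = 5.078419, coefficient = 4
x_4 = 1.9167, f(x_4) = 6.798260, coefficient = 2
x_5 = 2.2083, f(x_5) = 9.100536, coefficient = 4
x_6 = 2.5000, f(x_6) = 12.182494, coefficient = 1

I ≈ (0.291667/3) × 103.534915 = 10.065895
Exact value: 10.065494
Error: 0.000401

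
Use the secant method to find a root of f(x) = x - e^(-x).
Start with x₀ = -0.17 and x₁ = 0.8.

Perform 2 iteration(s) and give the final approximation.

f(x) = x - e^(-x)
x₀ = -0.17, x₁ = 0.8

Secant formula: x_{n+1} = x_n - f(x_n)(x_n - x_{n-1})/(f(x_n) - f(x_{n-1}))

Iteration 1:
  f(-0.170000) = -1.355305
  f(0.800000) = 0.350671
  x_2 = 0.800000 - 0.350671×(0.800000 - (-0.170000))/(0.350671 - (-1.355305))
       = 0.600612
Iteration 2:
  f(0.800000) = 0.350671
  f(0.600612) = 0.052136
  x_3 = 0.600612 - 0.052136×(0.600612 - 0.800000)/(0.052136 - 0.350671)
       = 0.565791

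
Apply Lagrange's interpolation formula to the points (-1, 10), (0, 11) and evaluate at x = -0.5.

Lagrange interpolation formula:
P(x) = Σ yᵢ × Lᵢ(x)
where Lᵢ(x) = Π_{j≠i} (x - xⱼ)/(xᵢ - xⱼ)

L_0(-0.5) = (-0.5 - 0)/(-1 - 0) = 0.500000
L_1(-0.5) = (-0.5 - (-1))/(0 - (-1)) = 0.500000

P(-0.5) = 10×L_0(-0.5) + 11×L_1(-0.5)
P(-0.5) = 10.500000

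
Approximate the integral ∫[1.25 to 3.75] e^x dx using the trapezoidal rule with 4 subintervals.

f(x) = e^x
a = 1.25, b = 3.75, n = 4
h = (b - a)/n = 0.625000

Trapezoidal rule: (h/2)[f(x₀) + 2f(x₁) + 2f(x₂) + ... + f(xₙ)]

x_0 = 1.2500, f(x_0) = 3.490343, coefficient = 1
x_1 = 1.8750, f(x_1) = 6.520819, coefficient = 2
x_2 = 2.5000, f(x_2) = 12.182494, coefficient = 2
x_3 = 3.1250, f(x_3) = 22.759895, coefficient = 2
x_4 = 3.7500, f(x_4) = 42.521082, coefficient = 1

I ≈ (0.625000/2) × 128.937841 = 40.293075
Exact value: 39.030739
Error: 1.262336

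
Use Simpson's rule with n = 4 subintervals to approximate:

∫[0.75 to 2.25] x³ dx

f(x) = x³
a = 0.75, b = 2.25, n = 4
h = (b - a)/n = 0.375000

Simpson's rule: (h/3)[f(x₀) + 4f(x₁) + 2f(x₂) + ... + f(xₙ)]

x_0 = 0.7500, f(x_0) = 0.421875, coefficient = 1
x_1 = 1.1250, f(x_1) = 1.423828, coefficient = 4
x_2 = 1.5000, f(x_2) = 3.375000, coefficient = 2
x_3 = 1.8750, f(x_3) = 6.591797, coefficient = 4
x_4 = 2.2500, f(x_4) = 11.390625, coefficient = 1

I ≈ (0.375000/3) × 50.625000 = 6.328125
Exact value: 6.328125
Error: 0.000000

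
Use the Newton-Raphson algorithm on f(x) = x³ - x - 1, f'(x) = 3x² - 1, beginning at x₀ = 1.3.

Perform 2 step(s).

f(x) = x³ - x - 1
f'(x) = 3x² - 1
x₀ = 1.3

Newton-Raphson formula: x_{n+1} = x_n - f(x_n)/f'(x_n)

Iteration 1:
  f(1.300000) = -0.103000
  f'(1.300000) = 4.070000
  x_1 = 1.300000 - (-0.103000)/4.070000 = 1.325307
Iteration 2:
  f(1.325307) = 0.002514
  f'(1.325307) = 4.269317
  x_2 = 1.325307 - 0.002514/4.269317 = 1.324718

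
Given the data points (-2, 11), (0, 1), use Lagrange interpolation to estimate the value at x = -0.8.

Lagrange interpolation formula:
P(x) = Σ yᵢ × Lᵢ(x)
where Lᵢ(x) = Π_{j≠i} (x - xⱼ)/(xᵢ - xⱼ)

L_0(-0.8) = (-0.8 - 0)/(-2 - 0) = 0.400000
L_1(-0.8) = (-0.8 - (-2))/(0 - (-2)) = 0.600000

P(-0.8) = 11×L_0(-0.8) + 1×L_1(-0.8)
P(-0.8) = 5.000000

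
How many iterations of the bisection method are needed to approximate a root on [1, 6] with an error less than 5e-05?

We need (b-a)/2^n ≤ 5e-05
(6 - 1)/2^n ≤ 5e-05
5/2^n ≤ 5e-05
2^n ≥ 100000
n ≥ log₂(100000) = 16.61
n ≥ 17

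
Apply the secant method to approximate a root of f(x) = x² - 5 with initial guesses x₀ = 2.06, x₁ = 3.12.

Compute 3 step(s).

f(x) = x² - 5
x₀ = 2.06, x₁ = 3.12

Secant formula: x_{n+1} = x_n - f(x_n)(x_n - x_{n-1})/(f(x_n) - f(x_{n-1}))

Iteration 1:
  f(2.060000) = -0.756400
  f(3.120000) = 4.734400
  x_2 = 3.120000 - 4.734400×(3.120000 - 2.060000)/(4.734400 - (-0.756400))
       = 2.206023
Iteration 2:
  f(3.120000) = 4.734400
  f(2.206023) = -0.133462
  x_3 = 2.206023 - (-0.133462)×(2.206023 - 3.120000)/(-0.133462 - 4.734400)
       = 2.231082
Iteration 3:
  f(2.206023) = -0.133462
  f(2.231082) = -0.022275
  x_4 = 2.231082 - (-0.022275)×(2.231082 - 2.206023)/(-0.022275 - (-0.133462))
       = 2.236102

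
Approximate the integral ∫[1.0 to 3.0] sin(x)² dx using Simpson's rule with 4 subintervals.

f(x) = sin(x)²
a = 1.0, b = 3.0, n = 4
h = (b - a)/n = 0.500000

Simpson's rule: (h/3)[f(x₀) + 4f(x₁) + 2f(x₂) + ... + f(xₙ)]

x_0 = 1.0000, f(x_0) = 0.708073, coefficient = 1
x_1 = 1.5000, f(x_1) = 0.994996, coefficient = 4
x_2 = 2.0000, f(x_2) = 0.826822, coefficient = 2
x_3 = 2.5000, f(x_3) = 0.358169, coefficient = 4
x_4 = 3.0000, f(x_4) = 0.019915, coefficient = 1

I ≈ (0.500000/3) × 7.794293 = 1.299049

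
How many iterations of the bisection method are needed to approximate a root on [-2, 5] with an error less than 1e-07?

We need (b-a)/2^n ≤ 1e-07
(5 - (-2))/2^n ≤ 1e-07
7/2^n ≤ 1e-07
2^n ≥ 70000000
n ≥ log₂(70000000) = 26.06
n ≥ 27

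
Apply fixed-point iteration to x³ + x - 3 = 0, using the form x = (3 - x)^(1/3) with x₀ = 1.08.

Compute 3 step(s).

Equation: x³ + x - 3 = 0
Fixed-point form: x = (3 - x)^(1/3)
x₀ = 1.08

x_1 = g(1.080000) = 1.242893
x_2 = g(1.242893) = 1.206700
x_3 = g(1.206700) = 1.214929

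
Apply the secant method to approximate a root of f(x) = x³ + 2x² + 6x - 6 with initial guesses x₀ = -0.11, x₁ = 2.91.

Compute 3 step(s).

f(x) = x³ + 2x² + 6x - 6
x₀ = -0.11, x₁ = 2.91

Secant formula: x_{n+1} = x_n - f(x_n)(x_n - x_{n-1})/(f(x_n) - f(x_{n-1}))

Iteration 1:
  f(-0.110000) = -6.637131
  f(2.910000) = 53.038371
  x_2 = 2.910000 - 53.038371×(2.910000 - (-0.110000))/(53.038371 - (-6.637131))
       = 0.225885
Iteration 2:
  f(2.910000) = 53.038371
  f(0.225885) = -4.531113
  x_3 = 0.225885 - (-4.531113)×(0.225885 - 2.910000)/(-4.531113 - 53.038371)
       = 0.437144
Iteration 3:
  f(0.225885) = -4.531113
  f(0.437144) = -2.911413
  x_4 = 0.437144 - (-2.911413)×(0.437144 - 0.225885)/(-2.911413 - (-4.531113))
       = 0.816881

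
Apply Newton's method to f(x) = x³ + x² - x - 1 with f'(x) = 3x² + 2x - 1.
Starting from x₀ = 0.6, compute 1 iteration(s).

f(x) = x³ + x² - x - 1
f'(x) = 3x² + 2x - 1
x₀ = 0.6

Newton-Raphson formula: x_{n+1} = x_n - f(x_n)/f'(x_n)

Iteration 1:
  f(0.600000) = -1.024000
  f'(0.600000) = 1.280000
  x_1 = 0.600000 - (-1.024000)/1.280000 = 1.400000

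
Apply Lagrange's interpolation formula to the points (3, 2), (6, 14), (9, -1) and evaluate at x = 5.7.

Lagrange interpolation formula:
P(x) = Σ yᵢ × Lᵢ(x)
where Lᵢ(x) = Π_{j≠i} (x - xⱼ)/(xᵢ - xⱼ)

L_0(5.7) = (5.7 - 6)/(3 - 6) × (5.7 - 9)/(3 - 9) = 0.055000
L_1(5.7) = (5.7 - 3)/(6 - 3) × (5.7 - 9)/(6 - 9) = 0.990000
L_2(5.7) = (5.7 - 3)/(9 - 3) × (5.7 - 6)/(9 - 6) = -0.045000

P(5.7) = 2×L_0(5.7) + 14×L_1(5.7) + (-1)×L_2(5.7)
P(5.7) = 14.015000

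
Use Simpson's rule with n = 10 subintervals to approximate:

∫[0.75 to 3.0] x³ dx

f(x) = x³
a = 0.75, b = 3.0, n = 10
h = (b - a)/n = 0.225000

Simpson's rule: (h/3)[f(x₀) + 4f(x₁) + 2f(x₂) + ... + f(xₙ)]

x_0 = 0.7500, f(x_0) = 0.421875, coefficient = 1
x_1 = 0.9750, f(x_1) = 0.926859, coefficient = 4
x_2 = 1.2000, f(x_2) = 1.728000, coefficient = 2
x_3 = 1.4250, f(x_3) = 2.893641, coefficient = 4
x_4 = 1.6500, f(x_4) = 4.492125, coefficient = 2
x_5 = 1.8750, f(x_5) = 6.591797, coefficient = 4
x_6 = 2.1000, f(x_6) = 9.261000, coefficient = 2
x_7 = 2.3250, f(x_7) = 12.568078, coefficient = 4
x_8 = 2.5500, f(x_8) = 16.581375, coefficient = 2
x_9 = 2.7750, f(x_9) = 21.369234, coefficient = 4
x_10 = 3.0000, f(x_10) = 27.000000, coefficient = 1

I ≈ (0.225000/3) × 268.945312 = 20.170898
Exact value: 20.170898
Error: 0.000000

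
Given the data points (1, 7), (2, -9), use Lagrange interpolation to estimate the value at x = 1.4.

Lagrange interpolation formula:
P(x) = Σ yᵢ × Lᵢ(x)
where Lᵢ(x) = Π_{j≠i} (x - xⱼ)/(xᵢ - xⱼ)

L_0(1.4) = (1.4 - 2)/(1 - 2) = 0.600000
L_1(1.4) = (1.4 - 1)/(2 - 1) = 0.400000

P(1.4) = 7×L_0(1.4) + (-9)×L_1(1.4)
P(1.4) = 0.600000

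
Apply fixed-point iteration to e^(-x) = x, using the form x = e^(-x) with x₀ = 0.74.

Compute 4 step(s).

Equation: e^(-x) = x
Fixed-point form: x = e^(-x)
x₀ = 0.74

x_1 = g(0.740000) = 0.477114
x_2 = g(0.477114) = 0.620572
x_3 = g(0.620572) = 0.537637
x_4 = g(0.537637) = 0.584127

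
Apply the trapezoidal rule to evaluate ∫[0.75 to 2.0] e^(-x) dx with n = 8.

f(x) = e^(-x)
a = 0.75, b = 2.0, n = 8
h = (b - a)/n = 0.156250

Trapezoidal rule: (h/2)[f(x₀) + 2f(x₁) + 2f(x₂) + ... + f(xₙ)]

x_0 = 0.7500, f(x_0) = 0.472367, coefficient = 1
x_1 = 0.9062, f(x_1) = 0.404037, coefficient = 2
x_2 = 1.0625, f(x_2) = 0.345591, coefficient = 2
x_3 = 1.2188, f(x_3) = 0.295599, coefficient = 2
x_4 = 1.3750, f(x_4) = 0.252840, coefficient = 2
x_5 = 1.5312, f(x_5) = 0.216265, coefficient = 2
x_6 = 1.6875, f(x_6) = 0.184981, coefficient = 2
x_7 = 1.8438, f(x_7) = 0.158223, coefficient = 2
x_8 = 2.0000, f(x_8) = 0.135335, coefficient = 1

I ≈ (0.156250/2) × 4.322774 = 0.337717
Exact value: 0.337031
Error: 0.000685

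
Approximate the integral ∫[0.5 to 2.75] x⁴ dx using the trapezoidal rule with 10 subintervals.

f(x) = x⁴
a = 0.5, b = 2.75, n = 10
h = (b - a)/n = 0.225000

Trapezoidal rule: (h/2)[f(x₀) + 2f(x₁) + 2f(x₂) + ... + f(xₙ)]

x_0 = 0.5000, f(x_0) = 0.062500, coefficient = 1
x_1 = 0.7250, f(x_1) = 0.276282, coefficient = 2
x_2 = 0.9500, f(x_2) = 0.814506, coefficient = 2
x_3 = 1.1750, f(x_3) = 1.906125, coefficient = 2
x_4 = 1.4000, f(x_4) = 3.841600, coefficient = 2
x_5 = 1.6250, f(x_5) = 6.972900, coefficient = 2
x_6 = 1.8500, f(x_6) = 11.713506, coefficient = 2
x_7 = 2.0750, f(x_7) = 18.538407, coefficient = 2
x_8 = 2.3000, f(x_8) = 27.984100, coefficient = 2
x_9 = 2.5250, f(x_9) = 40.648594, coefficient = 2
x_10 = 2.7500, f(x_10) = 57.191406, coefficient = 1

I ≈ (0.225000/2) × 282.645948 = 31.797669
Exact value: 31.449023
Error: 0.348646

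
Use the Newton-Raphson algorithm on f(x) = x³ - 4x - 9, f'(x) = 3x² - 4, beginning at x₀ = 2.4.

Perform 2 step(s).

f(x) = x³ - 4x - 9
f'(x) = 3x² - 4
x₀ = 2.4

Newton-Raphson formula: x_{n+1} = x_n - f(x_n)/f'(x_n)

Iteration 1:
  f(2.400000) = -4.776000
  f'(2.400000) = 13.280000
  x_1 = 2.400000 - (-4.776000)/13.280000 = 2.759639
Iteration 2:
  f(2.759639) = 0.977763
  f'(2.759639) = 18.846815
  x_2 = 2.759639 - 0.977763/18.846815 = 2.707759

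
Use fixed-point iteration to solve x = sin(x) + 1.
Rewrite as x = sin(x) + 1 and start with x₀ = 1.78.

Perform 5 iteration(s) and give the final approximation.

Equation: x = sin(x) + 1
Fixed-point form: x = sin(x) + 1
x₀ = 1.78

x_1 = g(1.780000) = 1.978197
x_2 = g(1.978197) = 1.918154
x_3 = g(1.918154) = 1.940275
x_4 = g(1.940275) = 1.932516
x_5 = g(1.932516) = 1.935290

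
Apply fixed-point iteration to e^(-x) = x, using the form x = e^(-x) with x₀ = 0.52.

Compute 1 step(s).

Equation: e^(-x) = x
Fixed-point form: x = e^(-x)
x₀ = 0.52

x_1 = g(0.520000) = 0.594521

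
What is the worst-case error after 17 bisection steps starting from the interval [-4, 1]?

Bisection error bound: |error| ≤ (b-a)/2^n
|error| ≤ (1 - (-4))/2^17 = 5/2^17
|error| ≤ 0.0000381470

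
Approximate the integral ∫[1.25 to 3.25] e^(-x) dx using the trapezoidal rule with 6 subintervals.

f(x) = e^(-x)
a = 1.25, b = 3.25, n = 6
h = (b - a)/n = 0.333333

Trapezoidal rule: (h/2)[f(x₀) + 2f(x₁) + 2f(x₂) + ... + f(xₙ)]

x_0 = 1.2500, f(x_0) = 0.286505, coefficient = 1
x_1 = 1.5833, f(x_1) = 0.205290, coefficient = 2
x_2 = 1.9167, f(x_2) = 0.147096, coefficient = 2
x_3 = 2.2500, f(x_3) = 0.105399, coefficient = 2
x_4 = 2.5833, f(x_4) = 0.075522, coefficient = 2
x_5 = 2.9167, f(x_5) = 0.054114, coefficient = 2
x_6 = 3.2500, f(x_6) = 0.038774, coefficient = 1

I ≈ (0.333333/2) × 1.500121 = 0.250020
Exact value: 0.247731
Error: 0.002290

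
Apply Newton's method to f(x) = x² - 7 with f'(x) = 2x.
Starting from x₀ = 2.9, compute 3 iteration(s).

f(x) = x² - 7
f'(x) = 2x
x₀ = 2.9

Newton-Raphson formula: x_{n+1} = x_n - f(x_n)/f'(x_n)

Iteration 1:
  f(2.900000) = 1.410000
  f'(2.900000) = 5.800000
  x_1 = 2.900000 - 1.410000/5.800000 = 2.656897
Iteration 2:
  f(2.656897) = 0.059099
  f'(2.656897) = 5.313793
  x_2 = 2.656897 - 0.059099/5.313793 = 2.645775
Iteration 3:
  f(2.645775) = 0.000124
  f'(2.645775) = 5.291549
  x_3 = 2.645775 - 0.000124/5.291549 = 2.645751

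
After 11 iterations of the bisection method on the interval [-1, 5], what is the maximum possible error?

Bisection error bound: |error| ≤ (b-a)/2^n
|error| ≤ (5 - (-1))/2^11 = 6/2^11
|error| ≤ 0.0029296875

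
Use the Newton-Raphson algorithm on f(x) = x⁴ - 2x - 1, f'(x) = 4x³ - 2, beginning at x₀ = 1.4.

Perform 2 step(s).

f(x) = x⁴ - 2x - 1
f'(x) = 4x³ - 2
x₀ = 1.4

Newton-Raphson formula: x_{n+1} = x_n - f(x_n)/f'(x_n)

Iteration 1:
  f(1.400000) = 0.041600
  f'(1.400000) = 8.976000
  x_1 = 1.400000 - 0.041600/8.976000 = 1.395365
Iteration 2:
  f(1.395365) = 0.000252
  f'(1.395365) = 8.867355
  x_2 = 1.395365 - 0.000252/8.867355 = 1.395337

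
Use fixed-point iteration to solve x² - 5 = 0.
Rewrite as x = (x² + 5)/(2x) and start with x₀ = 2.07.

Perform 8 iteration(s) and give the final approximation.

Equation: x² - 5 = 0
Fixed-point form: x = (x² + 5)/(2x)
x₀ = 2.07

x_1 = g(2.070000) = 2.242729
x_2 = g(2.242729) = 2.236078
x_3 = g(2.236078) = 2.236068
x_4 = g(2.236068) = 2.236068
x_5 = g(2.236068) = 2.236068
x_6 = g(2.236068) = 2.236068
x_7 = g(2.236068) = 2.236068
x_8 = g(2.236068) = 2.236068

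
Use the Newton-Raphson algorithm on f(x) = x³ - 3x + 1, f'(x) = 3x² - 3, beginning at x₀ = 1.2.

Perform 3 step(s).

f(x) = x³ - 3x + 1
f'(x) = 3x² - 3
x₀ = 1.2

Newton-Raphson formula: x_{n+1} = x_n - f(x_n)/f'(x_n)

Iteration 1:
  f(1.200000) = -0.872000
  f'(1.200000) = 1.320000
  x_1 = 1.200000 - (-0.872000)/1.320000 = 1.860606
Iteration 2:
  f(1.860606) = 1.859330
  f'(1.860606) = 7.385565
  x_2 = 1.860606 - 1.859330/7.385565 = 1.608854
Iteration 3:
  f(1.608854) = 0.337814
  f'(1.608854) = 4.765235
  x_3 = 1.608854 - 0.337814/4.765235 = 1.537963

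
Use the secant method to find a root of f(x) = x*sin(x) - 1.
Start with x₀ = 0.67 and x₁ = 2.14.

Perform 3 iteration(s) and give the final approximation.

f(x) = x*sin(x) - 1
x₀ = 0.67, x₁ = 2.14

Secant formula: x_{n+1} = x_n - f(x_n)(x_n - x_{n-1})/(f(x_n) - f(x_{n-1}))

Iteration 1:
  f(0.670000) = -0.583939
  f(2.140000) = 0.802587
  x_2 = 2.140000 - 0.802587×(2.140000 - 0.670000)/(0.802587 - (-0.583939))
       = 1.289094
Iteration 2:
  f(2.140000) = 0.802587
  f(1.289094) = 0.238283
  x_3 = 1.289094 - 0.238283×(1.289094 - 2.140000)/(0.238283 - 0.802587)
       = 0.929791
Iteration 3:
  f(1.289094) = 0.238283
  f(0.929791) = -0.254777
  x_4 = 0.929791 - (-0.254777)×(0.929791 - 1.289094)/(-0.254777 - 0.238283)
       = 1.115453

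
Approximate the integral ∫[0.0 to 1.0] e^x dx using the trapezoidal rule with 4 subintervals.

f(x) = e^x
a = 0.0, b = 1.0, n = 4
h = (b - a)/n = 0.250000

Trapezoidal rule: (h/2)[f(x₀) + 2f(x₁) + 2f(x₂) + ... + f(xₙ)]

x_0 = 0.0000, f(x_0) = 1.000000, coefficient = 1
x_1 = 0.2500, f(x_1) = 1.284025, coefficient = 2
x_2 = 0.5000, f(x_2) = 1.648721, coefficient = 2
x_3 = 0.7500, f(x_3) = 2.117000, coefficient = 2
x_4 = 1.0000, f(x_4) = 2.718282, coefficient = 1

I ≈ (0.250000/2) × 13.817775 = 1.727222
Exact value: 1.718282
Error: 0.008940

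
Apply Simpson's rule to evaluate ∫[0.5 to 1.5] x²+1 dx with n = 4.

f(x) = x²+1
a = 0.5, b = 1.5, n = 4
h = (b - a)/n = 0.250000

Simpson's rule: (h/3)[f(x₀) + 4f(x₁) + 2f(x₂) + ... + f(xₙ)]

x_0 = 0.5000, f(x_0) = 1.250000, coefficient = 1
x_1 = 0.7500, f(x_1) = 1.562500, coefficient = 4
x_2 = 1.0000, f(x_2) = 2.000000, coefficient = 2
x_3 = 1.2500, f(x_3) = 2.562500, coefficient = 4
x_4 = 1.5000, f(x_4) = 3.250000, coefficient = 1

I ≈ (0.250000/3) × 25.000000 = 2.083333
Exact value: 2.083333
Error: 0.000000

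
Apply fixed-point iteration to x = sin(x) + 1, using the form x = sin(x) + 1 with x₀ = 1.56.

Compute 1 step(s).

Equation: x = sin(x) + 1
Fixed-point form: x = sin(x) + 1
x₀ = 1.56

x_1 = g(1.560000) = 1.999942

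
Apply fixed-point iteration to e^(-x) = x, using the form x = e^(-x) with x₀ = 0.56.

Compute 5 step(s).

Equation: e^(-x) = x
Fixed-point form: x = e^(-x)
x₀ = 0.56

x_1 = g(0.560000) = 0.571209
x_2 = g(0.571209) = 0.564842
x_3 = g(0.564842) = 0.568450
x_4 = g(0.568450) = 0.566403
x_5 = g(0.566403) = 0.567563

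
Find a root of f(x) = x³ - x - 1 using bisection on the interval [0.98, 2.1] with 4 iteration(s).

f(x) = x³ - x - 1
Initial interval: [0.98, 2.1]

Iteration 1:
  c_1 = (0.980000 + 2.100000)/2 = 1.540000
  f(c_1) = f(1.540000) = 1.112264
  f(a) × f(c) < 0, new interval: [0.980000, 1.540000]
Iteration 2:
  c_2 = (0.980000 + 1.540000)/2 = 1.260000
  f(c_2) = f(1.260000) = -0.259624
  f(a) × f(c) ≥ 0, new interval: [1.260000, 1.540000]
Iteration 3:
  c_3 = (1.260000 + 1.540000)/2 = 1.400000
  f(c_3) = f(1.400000) = 0.344000
  f(a) × f(c) < 0, new interval: [1.260000, 1.400000]
Iteration 4:
  c_4 = (1.260000 + 1.400000)/2 = 1.330000
  f(c_4) = f(1.330000) = 0.022637
  f(a) × f(c) < 0, new interval: [1.260000, 1.330000]

After 4 iteration(s), the approximation is c_4 = 1.330000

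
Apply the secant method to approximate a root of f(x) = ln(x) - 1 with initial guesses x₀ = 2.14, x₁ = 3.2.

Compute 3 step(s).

f(x) = ln(x) - 1
x₀ = 2.14, x₁ = 3.2

Secant formula: x_{n+1} = x_n - f(x_n)(x_n - x_{n-1})/(f(x_n) - f(x_{n-1}))

Iteration 1:
  f(2.140000) = -0.239194
  f(3.200000) = 0.163151
  x_2 = 3.200000 - 0.163151×(3.200000 - 2.140000)/(0.163151 - (-0.239194))
       = 2.770170
Iteration 2:
  f(3.200000) = 0.163151
  f(2.770170) = 0.018909
  x_3 = 2.770170 - 0.018909×(2.770170 - 3.200000)/(0.018909 - 0.163151)
       = 2.713824
Iteration 3:
  f(2.770170) = 0.018909
  f(2.713824) = -0.001641
  x_4 = 2.713824 - (-0.001641)×(2.713824 - 2.770170)/(-0.001641 - 0.018909)
       = 2.718324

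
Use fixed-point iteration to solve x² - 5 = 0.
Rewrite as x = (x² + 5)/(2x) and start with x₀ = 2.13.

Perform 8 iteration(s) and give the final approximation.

Equation: x² - 5 = 0
Fixed-point form: x = (x² + 5)/(2x)
x₀ = 2.13

x_1 = g(2.130000) = 2.238709
x_2 = g(2.238709) = 2.236070
x_3 = g(2.236070) = 2.236068
x_4 = g(2.236068) = 2.236068
x_5 = g(2.236068) = 2.236068
x_6 = g(2.236068) = 2.236068
x_7 = g(2.236068) = 2.236068
x_8 = g(2.236068) = 2.236068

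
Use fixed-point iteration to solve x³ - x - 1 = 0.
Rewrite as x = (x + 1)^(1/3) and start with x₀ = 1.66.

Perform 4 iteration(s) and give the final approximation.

Equation: x³ - x - 1 = 0
Fixed-point form: x = (x + 1)^(1/3)
x₀ = 1.66

x_1 = g(1.660000) = 1.385566
x_2 = g(1.385566) = 1.336176
x_3 = g(1.336176) = 1.326891
x_4 = g(1.326891) = 1.325131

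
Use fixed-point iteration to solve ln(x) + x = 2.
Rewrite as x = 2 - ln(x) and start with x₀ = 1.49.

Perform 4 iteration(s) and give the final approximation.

Equation: ln(x) + x = 2
Fixed-point form: x = 2 - ln(x)
x₀ = 1.49

x_1 = g(1.490000) = 1.601224
x_2 = g(1.601224) = 1.529232
x_3 = g(1.529232) = 1.575235
x_4 = g(1.575235) = 1.545596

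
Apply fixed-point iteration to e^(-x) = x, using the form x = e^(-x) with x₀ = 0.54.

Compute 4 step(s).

Equation: e^(-x) = x
Fixed-point form: x = e^(-x)
x₀ = 0.54

x_1 = g(0.540000) = 0.582748
x_2 = g(0.582748) = 0.558362
x_3 = g(0.558362) = 0.572146
x_4 = g(0.572146) = 0.564313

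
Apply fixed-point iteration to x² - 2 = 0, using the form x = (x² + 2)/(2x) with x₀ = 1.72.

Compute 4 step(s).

Equation: x² - 2 = 0
Fixed-point form: x = (x² + 2)/(2x)
x₀ = 1.72

x_1 = g(1.720000) = 1.441395
x_2 = g(1.441395) = 1.414470
x_3 = g(1.414470) = 1.414214
x_4 = g(1.414214) = 1.414214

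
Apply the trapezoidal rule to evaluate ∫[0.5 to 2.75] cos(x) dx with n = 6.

f(x) = cos(x)
a = 0.5, b = 2.75, n = 6
h = (b - a)/n = 0.375000

Trapezoidal rule: (h/2)[f(x₀) + 2f(x₁) + 2f(x₂) + ... + f(xₙ)]

x_0 = 0.5000, f(x_0) = 0.877583, coefficient = 1
x_1 = 0.8750, f(x_1) = 0.640997, coefficient = 2
x_2 = 1.2500, f(x_2) = 0.315322, coefficient = 2
x_3 = 1.6250, f(x_3) = -0.054177, coefficient = 2
x_4 = 2.0000, f(x_4) = -0.416147, coefficient = 2
x_5 = 2.3750, f(x_5) = -0.720278, coefficient = 2
x_6 = 2.7500, f(x_6) = -0.924302, coefficient = 1

I ≈ (0.375000/2) × -0.515286 = -0.096616
Exact value: -0.097765
Error: 0.001148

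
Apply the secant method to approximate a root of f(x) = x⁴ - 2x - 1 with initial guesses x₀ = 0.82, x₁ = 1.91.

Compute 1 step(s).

f(x) = x⁴ - 2x - 1
x₀ = 0.82, x₁ = 1.91

Secant formula: x_{n+1} = x_n - f(x_n)(x_n - x_{n-1})/(f(x_n) - f(x_{n-1}))

Iteration 1:
  f(0.820000) = -2.187878
  f(1.910000) = 8.488634
  x_2 = 1.910000 - 8.488634×(1.910000 - 0.820000)/(8.488634 - (-2.187878))
       = 1.043368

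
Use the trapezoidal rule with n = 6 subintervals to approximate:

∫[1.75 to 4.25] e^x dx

f(x) = e^x
a = 1.75, b = 4.25, n = 6
h = (b - a)/n = 0.416667

Trapezoidal rule: (h/2)[f(x₀) + 2f(x₁) + 2f(x₂) + ... + f(xₙ)]

x_0 = 1.7500, f(x_0) = 5.754603, coefficient = 1
x_1 = 2.1667, f(x_1) = 8.729138, coefficient = 2
x_2 = 2.5833, f(x_2) = 13.241202, coefficient = 2
x_3 = 3.0000, f(x_3) = 20.085537, coefficient = 2
x_4 = 3.4167, f(x_4) = 30.467687, coefficient = 2
x_5 = 3.8333, f(x_5) = 46.216336, coefficient = 2
x_6 = 4.2500, f(x_6) = 70.105412, coefficient = 1

I ≈ (0.416667/2) × 313.339815 = 65.279128
Exact value: 64.350810
Error: 0.928319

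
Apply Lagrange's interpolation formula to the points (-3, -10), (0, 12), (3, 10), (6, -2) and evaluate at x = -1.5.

Lagrange interpolation formula:
P(x) = Σ yᵢ × Lᵢ(x)
where Lᵢ(x) = Π_{j≠i} (x - xⱼ)/(xᵢ - xⱼ)

L_0(-1.5) = (-1.5 - 0)/(-3 - 0) × (-1.5 - 3)/(-3 - 3) × (-1.5 - 6)/(-3 - 6) = 0.312500
L_1(-1.5) = (-1.5 - (-3))/(0 - (-3)) × (-1.5 - 3)/(0 - 3) × (-1.5 - 6)/(0 - 6) = 0.937500
L_2(-1.5) = (-1.5 - (-3))/(3 - (-3)) × (-1.5 - 0)/(3 - 0) × (-1.5 - 6)/(3 - 6) = -0.312500
L_3(-1.5) = (-1.5 - (-3))/(6 - (-3)) × (-1.5 - 0)/(6 - 0) × (-1.5 - 3)/(6 - 3) = 0.062500

P(-1.5) = (-10)×L_0(-1.5) + 12×L_1(-1.5) + 10×L_2(-1.5) + (-2)×L_3(-1.5)
P(-1.5) = 4.875000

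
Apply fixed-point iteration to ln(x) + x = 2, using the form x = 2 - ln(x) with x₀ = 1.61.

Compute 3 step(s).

Equation: ln(x) + x = 2
Fixed-point form: x = 2 - ln(x)
x₀ = 1.61

x_1 = g(1.610000) = 1.523766
x_2 = g(1.523766) = 1.578815
x_3 = g(1.578815) = 1.543325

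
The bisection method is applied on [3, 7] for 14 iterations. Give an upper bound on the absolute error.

Bisection error bound: |error| ≤ (b-a)/2^n
|error| ≤ (7 - 3)/2^14 = 4/2^14
|error| ≤ 0.0002441406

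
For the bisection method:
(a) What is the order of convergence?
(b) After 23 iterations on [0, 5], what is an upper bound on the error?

(a) Bisection has linear (order 1) convergence; the error is halved each step.

(b) Error bound = (b-a)/2^n = (5 - 0)/2^{23}
    = 5/2^{23}

(a) 1 (linear); (b) error ≤ 5.96e-07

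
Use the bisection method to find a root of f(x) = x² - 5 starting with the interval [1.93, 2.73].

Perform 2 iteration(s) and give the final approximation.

f(x) = x² - 5
Initial interval: [1.93, 2.73]

Iteration 1:
  c_1 = (1.930000 + 2.730000)/2 = 2.330000
  f(c_1) = f(2.330000) = 0.428900
  f(a) × f(c) < 0, new interval: [1.930000, 2.330000]
Iteration 2:
  c_2 = (1.930000 + 2.330000)/2 = 2.130000
  f(c_2) = f(2.130000) = -0.463100
  f(a) × f(c) ≥ 0, new interval: [2.130000, 2.330000]

After 2 iteration(s), the approximation is c_2 = 2.130000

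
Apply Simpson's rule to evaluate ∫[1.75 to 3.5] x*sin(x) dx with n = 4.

f(x) = x*sin(x)
a = 1.75, b = 3.5, n = 4
h = (b - a)/n = 0.437500

Simpson's rule: (h/3)[f(x₀) + 4f(x₁) + 2f(x₂) + ... + f(xₙ)]

x_0 = 1.7500, f(x_0) = 1.721975, coefficient = 1
x_1 = 2.1875, f(x_1) = 1.784539, coefficient = 4
x_2 = 2.6250, f(x_2) = 1.296541, coefficient = 2
x_3 = 3.0625, f(x_3) = 0.241969, coefficient = 4
x_4 = 3.5000, f(x_4) = -1.227741, coefficient = 1

I ≈ (0.437500/3) × 11.193347 = 1.632363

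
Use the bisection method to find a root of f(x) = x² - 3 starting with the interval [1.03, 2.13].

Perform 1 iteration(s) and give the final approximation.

f(x) = x² - 3
Initial interval: [1.03, 2.13]

Iteration 1:
  c_1 = (1.030000 + 2.130000)/2 = 1.580000
  f(c_1) = f(1.580000) = -0.503600
  f(a) × f(c) ≥ 0, new interval: [1.580000, 2.130000]

After 1 iteration(s), the approximation is c_1 = 1.580000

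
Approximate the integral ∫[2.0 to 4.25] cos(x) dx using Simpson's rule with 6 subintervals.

f(x) = cos(x)
a = 2.0, b = 4.25, n = 6
h = (b - a)/n = 0.375000

Simpson's rule: (h/3)[f(x₀) + 4f(x₁) + 2f(x₂) + ... + f(xₙ)]

x_0 = 2.0000, f(x_0) = -0.416147, coefficient = 1
x_1 = 2.3750, f(x_1) = -0.720278, coefficient = 4
x_2 = 2.7500, f(x_2) = -0.924302, coefficient = 2
x_3 = 3.1250, f(x_3) = -0.999862, coefficient = 4
x_4 = 3.5000, f(x_4) = -0.936457, coefficient = 2
x_5 = 3.8750, f(x_5) = -0.742898, coefficient = 4
x_6 = 4.2500, f(x_6) = -0.446087, coefficient = 1

I ≈ (0.375000/3) × -14.435907 = -1.804488
Exact value: -1.804287
Error: 0.000202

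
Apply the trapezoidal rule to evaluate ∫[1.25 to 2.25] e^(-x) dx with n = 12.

f(x) = e^(-x)
a = 1.25, b = 2.25, n = 12
h = (b - a)/n = 0.083333

Trapezoidal rule: (h/2)[f(x₀) + 2f(x₁) + 2f(x₂) + ... + f(xₙ)]

x_0 = 1.2500, f(x_0) = 0.286505, coefficient = 1
x_1 = 1.3333, f(x_1) = 0.263597, coefficient = 2
x_2 = 1.4167, f(x_2) = 0.242521, coefficient = 2
x_3 = 1.5000, f(x_3) = 0.223130, coefficient = 2
x_4 = 1.5833, f(x_4) = 0.205290, coefficient = 2
x_5 = 1.6667, f(x_5) = 0.188876, coefficient = 2
x_6 = 1.7500, f(x_6) = 0.173774, coefficient = 2
x_7 = 1.8333, f(x_7) = 0.159880, coefficient = 2
x_8 = 1.9167, f(x_8) = 0.147096, coefficient = 2
x_9 = 2.0000, f(x_9) = 0.135335, coefficient = 2
x_10 = 2.0833, f(x_10) = 0.124514, coefficient = 2
x_11 = 2.1667, f(x_11) = 0.114559, coefficient = 2
x_12 = 2.2500, f(x_12) = 0.105399, coefficient = 1

I ≈ (0.083333/2) × 4.349049 = 0.181210
Exact value: 0.181106
Error: 0.000105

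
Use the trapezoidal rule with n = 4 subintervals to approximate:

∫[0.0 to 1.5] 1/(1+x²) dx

f(x) = 1/(1+x²)
a = 0.0, b = 1.5, n = 4
h = (b - a)/n = 0.375000

Trapezoidal rule: (h/2)[f(x₀) + 2f(x₁) + 2f(x₂) + ... + f(xₙ)]

x_0 = 0.0000, f(x_0) = 1.000000, coefficient = 1
x_1 = 0.3750, f(x_1) = 0.876712, coefficient = 2
x_2 = 0.7500, f(x_2) = 0.640000, coefficient = 2
x_3 = 1.1250, f(x_3) = 0.441379, coefficient = 2
x_4 = 1.5000, f(x_4) = 0.307692, coefficient = 1

I ≈ (0.375000/2) × 5.223876 = 0.979477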